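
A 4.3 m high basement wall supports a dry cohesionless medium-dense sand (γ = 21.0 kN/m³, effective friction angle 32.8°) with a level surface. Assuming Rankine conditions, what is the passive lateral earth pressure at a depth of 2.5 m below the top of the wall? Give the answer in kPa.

177 kPa

K_p = (1 + sin φ)/(1 − sin φ) = 3.364.
σ_h = K_p γ z = 3.364 × 21.0 × 2.5 = 176.6 kPa.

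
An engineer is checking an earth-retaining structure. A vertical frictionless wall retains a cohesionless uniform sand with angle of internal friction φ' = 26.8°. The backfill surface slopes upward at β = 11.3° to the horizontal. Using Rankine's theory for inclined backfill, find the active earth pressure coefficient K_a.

0.406

K_a = cos β · (cos β − √(cos²β − cos²φ)) / (cos β + √(cos²β − cos²φ)).
cos β = 0.9806, cos φ = 0.8926, √(cos²β − cos²φ) = 0.4061.
K_a = 0.9806 × (0.9806 − 0.4061)/(0.9806 + 0.4061) = 0.4063.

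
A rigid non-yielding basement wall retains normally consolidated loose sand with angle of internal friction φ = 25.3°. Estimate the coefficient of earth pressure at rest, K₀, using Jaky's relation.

K₀ = 1 − sin φ' = 1 − sin 25.3° = 0.5726.

0.573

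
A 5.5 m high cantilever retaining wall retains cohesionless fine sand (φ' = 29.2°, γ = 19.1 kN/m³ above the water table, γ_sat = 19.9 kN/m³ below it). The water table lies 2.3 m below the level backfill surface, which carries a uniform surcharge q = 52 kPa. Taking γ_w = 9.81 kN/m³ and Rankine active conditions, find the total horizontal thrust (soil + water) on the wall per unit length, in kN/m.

K_a = tan²(45° − φ/2) = 0.3442.
γ' = 19.9 − 9.81 = 10.09 kN/m³. h₂ = H − d_w = 3.2 m.
σ'_h: at surface K_a·q = 17.90; at WT K_a(q+γd_w) = 33.02; at base K_a(q+γd_w+γ'h₂) = 44.13 kPa.
P₁ = ½(17.90+33.02)×2.3 = 58.56; P₂ = ½(33.02+44.13)×3.2 = 123.4; P_w = ½γ_w h₂² = 50.23.
Total = 58.56+123.4+50.23 = 232.2 kN/m.

232 kN/m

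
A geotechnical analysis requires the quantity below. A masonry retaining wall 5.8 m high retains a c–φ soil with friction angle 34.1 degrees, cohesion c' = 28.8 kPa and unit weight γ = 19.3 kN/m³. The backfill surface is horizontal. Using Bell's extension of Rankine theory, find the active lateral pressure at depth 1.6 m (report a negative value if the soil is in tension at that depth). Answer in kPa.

K_a = (1 − sin φ)/(1 + sin φ) = 0.2815.
σ_a = K_a γ z − 2c√K_a = 0.2815×19.3×1.6 − 2×28.8×0.5306 = -21.87 kPa.

-21.9 kPa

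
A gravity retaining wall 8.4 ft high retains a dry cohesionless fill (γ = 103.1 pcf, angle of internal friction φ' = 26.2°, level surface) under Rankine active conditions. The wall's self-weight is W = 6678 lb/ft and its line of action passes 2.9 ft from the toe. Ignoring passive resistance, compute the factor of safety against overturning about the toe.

4.91

K_a = tan²(45° − 26.2°/2) = 0.3874.
P_a = ½K_aγH² = 0.5×0.3874×103.1×8.4² = 1409 lb/ft, acting at H/3 = 2.800 ft above the base.
Overturning moment M_o = P_a × H/3 = 1409 × 2.800 = 3946.
Resisting moment M_r = W × 2.9 = 6678 × 2.9 = 19370.
FS_overturning = M_r/M_o = 19370/3946 = 4.908.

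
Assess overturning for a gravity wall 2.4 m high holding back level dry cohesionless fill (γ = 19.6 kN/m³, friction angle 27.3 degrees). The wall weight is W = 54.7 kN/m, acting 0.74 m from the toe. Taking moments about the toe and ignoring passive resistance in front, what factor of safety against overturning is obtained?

K_a = tan²(45° − 27.3°/2) = 0.3711.
P_a = ½K_aγH² = 0.5×0.3711×19.6×2.4² = 20.95 kN/m, acting at H/3 = 0.8000 m above the base.
Overturning moment M_o = P_a × H/3 = 20.95 × 0.8000 = 16.76.
Resisting moment M_r = W × 0.74 = 54.7 × 0.74 = 40.48.
FS_overturning = M_r/M_o = 40.48/16.76 = 2.415.

2.42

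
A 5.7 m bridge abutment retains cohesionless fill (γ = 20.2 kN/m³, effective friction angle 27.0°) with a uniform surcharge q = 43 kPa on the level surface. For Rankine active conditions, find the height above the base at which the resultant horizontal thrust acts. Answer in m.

2.31 m

K_a = 0.3755.
Triangular part P₁ = ½K_aγH² = 123.2 at H/3 = 1.900 m; rectangular part P₂ = K_a q H = 92.04 at H/2 = 2.850 m.
ȳ = (P₁·1.900 + P₂·2.850)/(P₁+P₂) = 2.306 m.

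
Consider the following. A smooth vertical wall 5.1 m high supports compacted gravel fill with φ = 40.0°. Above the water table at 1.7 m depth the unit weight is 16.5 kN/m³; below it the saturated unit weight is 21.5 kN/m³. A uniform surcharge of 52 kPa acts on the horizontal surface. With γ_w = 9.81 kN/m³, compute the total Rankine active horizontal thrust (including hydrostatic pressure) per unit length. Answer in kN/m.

155 kN/m

K_a = tan²(45° − φ/2) = 0.2174.
γ' = 21.5 − 9.81 = 11.69 kN/m³. h₂ = H − d_w = 3.4 m.
σ'_h: at surface K_a·q = 11.31; at WT K_a(q+γd_w) = 17.41; at base K_a(q+γd_w+γ'h₂) = 26.05 kPa.
P₁ = ½(11.31+17.41)×1.7 = 24.41; P₂ = ½(17.41+26.05)×3.4 = 73.87; P_w = ½γ_w h₂² = 56.70.
Total = 24.41+73.87+56.70 = 155.0 kN/m.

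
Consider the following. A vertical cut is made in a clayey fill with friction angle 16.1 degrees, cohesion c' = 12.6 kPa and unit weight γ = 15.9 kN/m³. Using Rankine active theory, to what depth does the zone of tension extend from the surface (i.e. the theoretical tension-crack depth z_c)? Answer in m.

2.11 m

K_a = tan²(45° − 16.1°/2) = 0.5658; √K_a = 0.7522.
The active pressure is zero where K_a γ z = 2c√K_a, so z_c = 2c/(γ√K_a) = 2×12.6/(15.9×0.7522) = 2.107 m.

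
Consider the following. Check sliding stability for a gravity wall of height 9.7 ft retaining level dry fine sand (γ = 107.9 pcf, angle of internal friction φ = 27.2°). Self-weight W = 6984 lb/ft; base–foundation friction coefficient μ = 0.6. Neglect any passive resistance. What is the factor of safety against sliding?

K_a = tan²(45° − 27.2°/2) = 0.3726.
P_a = ½K_aγH² = 0.5×0.3726×107.9×9.7² = 1891 lb/ft, acting at H/3 = 3.233 ft above the base.
FS_sliding = μW / P_a = 0.6×6984 / 1891 = 2.216.

2.22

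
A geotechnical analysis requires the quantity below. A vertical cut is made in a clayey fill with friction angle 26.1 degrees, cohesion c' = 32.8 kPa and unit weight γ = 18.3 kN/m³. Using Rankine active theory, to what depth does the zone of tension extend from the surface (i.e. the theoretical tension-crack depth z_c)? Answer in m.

K_a = tan²(45° − 26.1°/2) = 0.3889; √K_a = 0.6237.
The active pressure is zero where K_a γ z = 2c√K_a, so z_c = 2c/(γ√K_a) = 2×32.8/(18.3×0.6237) = 5.748 m.

5.75 m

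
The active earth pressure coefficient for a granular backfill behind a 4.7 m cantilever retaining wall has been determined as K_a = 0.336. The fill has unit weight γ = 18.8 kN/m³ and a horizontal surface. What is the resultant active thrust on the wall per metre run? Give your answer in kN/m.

69.8 kN/m

P = ½ K_a γ H² = 0.5 × 0.336 × 18.8 × 4.7² = 69.77 kN/m.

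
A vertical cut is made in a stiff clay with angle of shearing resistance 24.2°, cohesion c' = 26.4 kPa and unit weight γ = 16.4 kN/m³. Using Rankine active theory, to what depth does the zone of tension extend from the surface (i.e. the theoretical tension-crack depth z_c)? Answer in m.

4.98 m

K_a = tan²(45° − 24.2°/2) = 0.4185; √K_a = 0.6469.
The active pressure is zero where K_a γ z = 2c√K_a, so z_c = 2c/(γ√K_a) = 2×26.4/(16.4×0.6469) = 4.977 m.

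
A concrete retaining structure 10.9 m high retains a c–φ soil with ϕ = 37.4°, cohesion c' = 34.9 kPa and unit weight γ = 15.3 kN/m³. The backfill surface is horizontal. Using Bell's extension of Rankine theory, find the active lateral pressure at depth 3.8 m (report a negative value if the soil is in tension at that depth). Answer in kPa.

K_a = (1 − sin φ)/(1 + sin φ) = 0.2443.
σ_a = K_a γ z − 2c√K_a = 0.2443×15.3×3.8 − 2×34.9×0.4942 = -20.30 kPa.

-20.3 kPa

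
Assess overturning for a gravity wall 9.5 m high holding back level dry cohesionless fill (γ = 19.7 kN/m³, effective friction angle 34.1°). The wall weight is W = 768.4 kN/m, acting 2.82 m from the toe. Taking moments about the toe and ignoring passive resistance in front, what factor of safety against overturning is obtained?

2.73

K_a = tan²(45° − 34.1°/2) = 0.2815.
P_a = ½K_aγH² = 0.5×0.2815×19.7×9.5² = 250.3 kN/m, acting at H/3 = 3.167 m above the base.
Overturning moment M_o = P_a × H/3 = 250.3 × 3.167 = 792.5.
Resisting moment M_r = W × 2.82 = 768.4 × 2.82 = 2167.
FS_overturning = M_r/M_o = 2167/792.5 = 2.734.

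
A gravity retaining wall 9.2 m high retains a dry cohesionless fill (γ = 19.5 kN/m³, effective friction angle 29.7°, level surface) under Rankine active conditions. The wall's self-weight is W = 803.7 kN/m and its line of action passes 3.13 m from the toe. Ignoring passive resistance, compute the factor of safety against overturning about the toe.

2.95

K_a = tan²(45° − 29.7°/2) = 0.3374.
P_a = ½K_aγH² = 0.5×0.3374×19.5×9.2² = 278.4 kN/m, acting at H/3 = 3.067 m above the base.
Overturning moment M_o = P_a × H/3 = 278.4 × 3.067 = 853.8.
Resisting moment M_r = W × 3.13 = 803.7 × 3.13 = 2516.
FS_overturning = M_r/M_o = 2516/853.8 = 2.946.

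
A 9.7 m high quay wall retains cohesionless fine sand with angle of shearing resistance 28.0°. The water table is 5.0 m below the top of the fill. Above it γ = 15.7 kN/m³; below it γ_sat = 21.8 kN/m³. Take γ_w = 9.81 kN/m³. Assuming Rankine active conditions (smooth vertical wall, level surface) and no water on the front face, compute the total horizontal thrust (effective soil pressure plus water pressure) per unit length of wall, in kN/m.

360 kN/m

K_a = tan²(45° − φ/2) = 0.3610.
γ' = 21.8 − 9.81 = 11.99 kN/m³. Depth below WT = 4.7 m.
σ'_h at WT = K_a γ d_w = 28.34 kPa; at base = 28.34 + K_a γ' × 4.7 = 48.69 kPa.
P₁ (0–5.0 m) = ½×28.34×5.0 = 70.85. P₂ (5.0–9.7 m) = ½(28.34+48.69)×4.7 = 181.0.
P_w = ½ γ_w h₂² = 0.5×9.81×4.7² = 108.4. Total = 70.85+181.0+108.4 = 360.2 kN/m.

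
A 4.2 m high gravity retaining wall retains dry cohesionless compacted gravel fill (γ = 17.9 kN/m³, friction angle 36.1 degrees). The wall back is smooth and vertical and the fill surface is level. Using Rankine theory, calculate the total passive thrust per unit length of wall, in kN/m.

611 kN/m

K_p = tan²(45° + φ/2) = 3.869.
P_p = ½ K_p γ H² = 0.5 × 3.869 × 17.9 × 4.2² = 610.8 kN/m.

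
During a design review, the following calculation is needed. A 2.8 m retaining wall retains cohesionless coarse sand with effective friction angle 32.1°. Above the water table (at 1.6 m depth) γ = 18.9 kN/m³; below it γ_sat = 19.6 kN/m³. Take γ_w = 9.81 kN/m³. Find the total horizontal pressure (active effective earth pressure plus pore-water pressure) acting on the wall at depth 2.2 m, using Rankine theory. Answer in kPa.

16.9 kPa

K_a = (1 − sin φ)/(1 + sin φ) = 0.3060.
γ' = 19.6 − 9.81 = 9.790 kN/m³.
Effective vertical stress at 2.2 m: σ'_v = 18.9×1.6 + 9.790×0.600 = 36.11 kPa.
σ'_h = K_a σ'_v = 0.3060 × 36.11 = 11.05 kPa; u = γ_w × 0.600 = 5.886 kPa.
Total σ_h = 11.05 + 5.886 = 16.94 kPa.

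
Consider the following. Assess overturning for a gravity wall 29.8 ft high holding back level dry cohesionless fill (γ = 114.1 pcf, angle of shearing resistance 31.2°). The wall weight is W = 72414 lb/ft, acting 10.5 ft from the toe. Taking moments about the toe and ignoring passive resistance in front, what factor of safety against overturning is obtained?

4.76

K_a = tan²(45° − 31.2°/2) = 0.3175.
P_a = ½K_aγH² = 0.5×0.3175×114.1×29.8² = 16090 lb/ft, acting at H/3 = 9.933 ft above the base.
Overturning moment M_o = P_a × H/3 = 16090 × 9.933 = 159800.
Resisting moment M_r = W × 10.5 = 72414 × 10.5 = 760300.
FS_overturning = M_r/M_o = 760300/159800 = 4.759.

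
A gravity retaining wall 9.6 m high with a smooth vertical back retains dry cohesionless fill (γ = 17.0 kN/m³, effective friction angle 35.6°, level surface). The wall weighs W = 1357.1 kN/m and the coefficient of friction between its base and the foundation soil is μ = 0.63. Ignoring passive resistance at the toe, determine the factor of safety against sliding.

4.13

K_a = tan²(45° − 35.6°/2) = 0.2641.
P_a = ½K_aγH² = 0.5×0.2641×17.0×9.6² = 206.9 kN/m, acting at H/3 = 3.200 m above the base.
FS_sliding = μW / P_a = 0.63×1357.1 / 206.9 = 4.132.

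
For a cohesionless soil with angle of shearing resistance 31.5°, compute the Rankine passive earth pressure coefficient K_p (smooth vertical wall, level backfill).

3.19

K_p = (1 + sin φ)/(1 − sin φ) = tan²(45° + 31.5°/2) = 3.188.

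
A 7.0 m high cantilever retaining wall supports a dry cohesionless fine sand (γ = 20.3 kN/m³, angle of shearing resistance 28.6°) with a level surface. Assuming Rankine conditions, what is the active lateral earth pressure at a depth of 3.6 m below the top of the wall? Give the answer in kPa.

25.8 kPa

K_a = (1 − sin φ)/(1 + sin φ) = 0.3525.
σ_h = K_a γ z = 0.3525 × 20.3 × 3.6 = 25.76 kPa.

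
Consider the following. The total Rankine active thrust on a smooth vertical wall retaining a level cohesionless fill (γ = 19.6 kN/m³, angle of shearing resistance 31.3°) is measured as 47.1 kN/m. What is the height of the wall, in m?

K_a = 0.3162. P_a = ½ K_a γ H² ⇒ H = √(2P_a/(K_a γ)).
H = √(2×47.1/(0.3162×19.6)) = 3.899 m.

3.90 m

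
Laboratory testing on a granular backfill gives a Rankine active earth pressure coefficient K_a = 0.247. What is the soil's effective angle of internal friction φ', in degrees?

37.1°

K_a = tan²(45° − φ/2) ⇒ 45° − φ/2 = arctan(√0.247) = 26.43°.
φ = 2(45° − 26.43°) = 37.15°.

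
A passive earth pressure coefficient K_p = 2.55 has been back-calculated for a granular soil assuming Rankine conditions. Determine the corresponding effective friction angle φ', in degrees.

K_p = (1+sin φ)/(1−sin φ) ⇒ sin φ = (K_p − 1)/(K_p + 1) = 0.4366.
φ = arcsin(0.4366) = 25.89°.

25.9°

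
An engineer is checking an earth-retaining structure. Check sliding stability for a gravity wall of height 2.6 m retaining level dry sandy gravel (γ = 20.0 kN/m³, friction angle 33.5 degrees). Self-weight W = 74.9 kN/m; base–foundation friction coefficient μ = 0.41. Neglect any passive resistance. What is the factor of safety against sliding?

1.57

K_a = tan²(45° − 33.5°/2) = 0.2887.
P_a = ½K_aγH² = 0.5×0.2887×20.0×2.6² = 19.52 kN/m, acting at H/3 = 0.8667 m above the base.
FS_sliding = μW / P_a = 0.41×74.9 / 19.52 = 1.573.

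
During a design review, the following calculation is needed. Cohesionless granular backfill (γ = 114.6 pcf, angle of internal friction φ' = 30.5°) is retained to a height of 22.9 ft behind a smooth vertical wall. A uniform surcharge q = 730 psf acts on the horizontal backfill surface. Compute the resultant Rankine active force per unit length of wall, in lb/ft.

K_a = tan²(45° − φ/2) = 0.3267.
Soil triangle: ½ K_a γ H² = 0.5×0.3267×114.6×22.9² = 9816 lb/ft.
Surcharge rectangle: K_a q H = 0.3267×730×22.9 = 5461 lb/ft.
Total = 9816 + 5461 = 15280 lb/ft.

15300 lb/ft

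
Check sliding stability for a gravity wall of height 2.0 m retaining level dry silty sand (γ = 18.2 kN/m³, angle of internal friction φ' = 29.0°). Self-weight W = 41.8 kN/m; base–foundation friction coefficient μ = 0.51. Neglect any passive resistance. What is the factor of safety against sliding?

1.69

K_a = tan²(45° − 29.0°/2) = 0.3470.
P_a = ½K_aγH² = 0.5×0.3470×18.2×2.0² = 12.63 kN/m, acting at H/3 = 0.6667 m above the base.
FS_sliding = μW / P_a = 0.51×41.8 / 12.63 = 1.688.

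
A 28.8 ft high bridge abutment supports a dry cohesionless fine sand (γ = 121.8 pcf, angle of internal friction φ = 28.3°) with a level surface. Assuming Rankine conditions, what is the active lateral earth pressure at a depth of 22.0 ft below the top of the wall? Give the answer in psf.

K_a = (1 − sin φ)/(1 + sin φ) = 0.3568.
σ_h = K_a γ z = 0.3568 × 121.8 × 22.0 = 956.0 psf.

956 psf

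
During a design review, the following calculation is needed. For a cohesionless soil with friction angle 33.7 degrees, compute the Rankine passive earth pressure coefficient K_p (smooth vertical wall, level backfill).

K_p = (1 + sin φ)/(1 − sin φ) = tan²(45° + 33.7°/2) = 3.493.

3.49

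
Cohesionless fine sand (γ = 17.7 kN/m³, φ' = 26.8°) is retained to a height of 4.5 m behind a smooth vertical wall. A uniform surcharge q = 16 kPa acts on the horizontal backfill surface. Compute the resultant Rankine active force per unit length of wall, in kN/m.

95.1 kN/m

K_a = tan²(45° − φ/2) = 0.3785.
Soil triangle: ½ K_a γ H² = 0.5×0.3785×17.7×4.5² = 67.83 kN/m.
Surcharge rectangle: K_a q H = 0.3785×16×4.5 = 27.25 kN/m.
Total = 67.83 + 27.25 = 95.08 kN/m.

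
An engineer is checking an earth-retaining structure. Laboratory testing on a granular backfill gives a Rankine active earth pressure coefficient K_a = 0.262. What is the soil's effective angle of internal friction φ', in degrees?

K_a = tan²(45° − φ/2) ⇒ 45° − φ/2 = arctan(√0.262) = 27.11°.
φ = 2(45° − 27.11°) = 35.79°.

35.8°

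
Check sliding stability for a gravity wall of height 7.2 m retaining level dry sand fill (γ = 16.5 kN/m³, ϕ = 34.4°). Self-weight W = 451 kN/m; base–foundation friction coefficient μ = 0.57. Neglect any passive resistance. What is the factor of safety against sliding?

K_a = tan²(45° − 34.4°/2) = 0.2780.
P_a = ½K_aγH² = 0.5×0.2780×16.5×7.2² = 118.9 kN/m, acting at H/3 = 2.400 m above the base.
FS_sliding = μW / P_a = 0.57×451 / 118.9 = 2.162.

2.16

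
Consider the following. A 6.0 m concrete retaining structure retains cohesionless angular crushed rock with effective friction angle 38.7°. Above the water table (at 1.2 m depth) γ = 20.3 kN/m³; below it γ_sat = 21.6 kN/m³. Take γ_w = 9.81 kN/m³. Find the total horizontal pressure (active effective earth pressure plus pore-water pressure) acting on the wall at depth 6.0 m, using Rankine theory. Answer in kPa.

65.8 kPa

K_a = (1 − sin φ)/(1 + sin φ) = 0.2306.
γ' = 21.6 − 9.81 = 11.79 kN/m³.
Effective vertical stress at 6.0 m: σ'_v = 20.3×1.2 + 11.79×4.80 = 80.95 kPa.
σ'_h = K_a σ'_v = 0.2306 × 80.95 = 18.67 kPa; u = γ_w × 4.80 = 47.09 kPa.
Total σ_h = 18.67 + 47.09 = 65.75 kPa.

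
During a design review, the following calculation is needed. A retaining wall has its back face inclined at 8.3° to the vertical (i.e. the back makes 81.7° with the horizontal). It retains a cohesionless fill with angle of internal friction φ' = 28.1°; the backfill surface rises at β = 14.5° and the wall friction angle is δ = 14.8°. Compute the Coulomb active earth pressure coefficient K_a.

K_a = sin²(α+φ) / [sin²α · sin(α−δ) · (1 + √{sin(φ+δ)sin(φ−β) / (sin(α−δ)sin(α+β))})²].
With α = 81.7°, φ = 28.1°, δ = 14.8°, β = 14.5°: K_a = 0.4886.

0.489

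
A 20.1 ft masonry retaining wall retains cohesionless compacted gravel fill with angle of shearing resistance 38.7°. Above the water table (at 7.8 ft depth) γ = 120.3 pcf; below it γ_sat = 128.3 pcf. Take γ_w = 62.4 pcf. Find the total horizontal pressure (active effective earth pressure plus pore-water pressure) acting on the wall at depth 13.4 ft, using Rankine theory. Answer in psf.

651 psf

K_a = (1 − sin φ)/(1 + sin φ) = 0.2306.
γ' = 128.3 − 62.4 = 65.90 pcf.
Effective vertical stress at 13.4 ft: σ'_v = 120.3×7.8 + 65.90×5.60 = 1307 psf.
σ'_h = K_a σ'_v = 0.2306 × 1307 = 301.5 psf; u = γ_w × 5.60 = 349.4 psf.
Total σ_h = 301.5 + 349.4 = 650.9 psf.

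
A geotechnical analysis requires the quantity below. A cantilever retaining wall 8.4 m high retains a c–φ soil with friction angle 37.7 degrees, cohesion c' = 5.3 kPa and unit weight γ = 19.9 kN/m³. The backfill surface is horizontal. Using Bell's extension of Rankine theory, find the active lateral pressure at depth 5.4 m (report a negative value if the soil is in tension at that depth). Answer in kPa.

20.7 kPa

K_a = (1 − sin φ)/(1 + sin φ) = 0.2411.
σ_a = K_a γ z − 2c√K_a = 0.2411×19.9×5.4 − 2×5.3×0.4910 = 20.70 kPa.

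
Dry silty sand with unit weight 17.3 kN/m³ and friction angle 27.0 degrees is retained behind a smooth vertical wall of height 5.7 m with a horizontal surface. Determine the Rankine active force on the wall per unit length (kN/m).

106 kN/m

K_a = tan²(45° − φ/2) = 0.3755.
P_a = ½ K_a γ H² = 0.5 × 0.3755 × 17.3 × 5.7² = 105.5 kN/m.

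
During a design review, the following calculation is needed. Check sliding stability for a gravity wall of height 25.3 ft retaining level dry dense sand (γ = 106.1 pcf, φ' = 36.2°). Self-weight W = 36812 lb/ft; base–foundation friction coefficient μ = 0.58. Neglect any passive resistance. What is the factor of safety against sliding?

K_a = tan²(45° − 36.2°/2) = 0.2574.
P_a = ½K_aγH² = 0.5×0.2574×106.1×25.3² = 8740 lb/ft, acting at H/3 = 8.433 ft above the base.
FS_sliding = μW / P_a = 0.58×36812 / 8740 = 2.443.

2.44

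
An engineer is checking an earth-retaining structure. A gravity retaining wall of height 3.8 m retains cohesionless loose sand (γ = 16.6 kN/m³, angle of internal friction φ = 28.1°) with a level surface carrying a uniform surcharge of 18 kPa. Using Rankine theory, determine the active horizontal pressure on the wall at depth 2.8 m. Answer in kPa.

K_a = (1 − sin φ)/(1 + sin φ) = 0.3596.
σ_v = γz + q = 16.6 × 2.8 + 18 = 64.48 kPa.
σ_h = K_a σ_v = 0.3596 × 64.48 = 23.19 kPa.

23.2 kPa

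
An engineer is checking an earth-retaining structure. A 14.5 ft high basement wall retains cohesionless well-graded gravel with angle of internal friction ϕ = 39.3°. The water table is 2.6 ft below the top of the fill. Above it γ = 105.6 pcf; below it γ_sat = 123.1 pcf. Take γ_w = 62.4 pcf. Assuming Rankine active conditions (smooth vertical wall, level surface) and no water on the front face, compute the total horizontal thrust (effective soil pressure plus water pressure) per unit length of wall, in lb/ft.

K_a = tan²(45° − φ/2) = 0.2245.
γ' = 123.1 − 62.4 = 60.70 pcf. Depth below WT = 11.9 ft.
σ'_h at WT = K_a γ d_w = 61.63 psf; at base = 61.63 + K_a γ' × 11.9 = 223.8 psf.
P₁ (0–2.6 ft) = ½×61.63×2.6 = 80.11. P₂ (2.6–14.5 ft) = ½(61.63+223.8)×11.9 = 1698.
P_w = ½ γ_w h₂² = 0.5×62.4×11.9² = 4418. Total = 80.11+1698+4418 = 6196 lb/ft.

6200 lb/ft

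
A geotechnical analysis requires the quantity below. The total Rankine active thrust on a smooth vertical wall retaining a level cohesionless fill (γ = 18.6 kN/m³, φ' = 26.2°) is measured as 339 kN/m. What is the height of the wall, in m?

K_a = 0.3874. P_a = ½ K_a γ H² ⇒ H = √(2P_a/(K_a γ)).
H = √(2×339/(0.3874×18.6)) = 9.700 m.

9.70 m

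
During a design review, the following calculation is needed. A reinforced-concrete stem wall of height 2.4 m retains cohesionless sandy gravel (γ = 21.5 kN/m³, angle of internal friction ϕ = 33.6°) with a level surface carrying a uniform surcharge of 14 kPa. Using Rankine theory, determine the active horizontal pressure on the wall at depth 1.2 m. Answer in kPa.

K_a = (1 − sin φ)/(1 + sin φ) = 0.2875.
σ_v = γz + q = 21.5 × 1.2 + 14 = 39.80 kPa.
σ_h = K_a σ_v = 0.2875 × 39.80 = 11.44 kPa.

11.4 kPa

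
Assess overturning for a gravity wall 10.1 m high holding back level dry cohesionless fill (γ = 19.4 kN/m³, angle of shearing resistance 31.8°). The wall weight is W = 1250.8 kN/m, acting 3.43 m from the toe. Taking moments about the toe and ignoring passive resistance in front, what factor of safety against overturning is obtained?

K_a = tan²(45° − 31.8°/2) = 0.3098.
P_a = ½K_aγH² = 0.5×0.3098×19.4×10.1² = 306.5 kN/m, acting at H/3 = 3.367 m above the base.
Overturning moment M_o = P_a × H/3 = 306.5 × 3.367 = 1032.
Resisting moment M_r = W × 3.43 = 1250.8 × 3.43 = 4290.
FS_overturning = M_r/M_o = 4290/1032 = 4.157.

4.16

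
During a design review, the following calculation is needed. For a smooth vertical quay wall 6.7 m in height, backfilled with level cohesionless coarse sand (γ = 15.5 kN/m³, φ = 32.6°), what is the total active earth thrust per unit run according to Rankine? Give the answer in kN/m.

K_a = tan²(45° − φ/2) = 0.2997.
P_a = ½ K_a γ H² = 0.5 × 0.2997 × 15.5 × 6.7² = 104.3 kN/m.

104 kN/m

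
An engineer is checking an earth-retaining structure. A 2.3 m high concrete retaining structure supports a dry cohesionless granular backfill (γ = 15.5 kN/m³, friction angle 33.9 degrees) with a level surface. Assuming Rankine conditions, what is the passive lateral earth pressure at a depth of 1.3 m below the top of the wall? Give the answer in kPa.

71.0 kPa

K_p = (1 + sin φ)/(1 − sin φ) = 3.522.
σ_h = K_p γ z = 3.522 × 15.5 × 1.3 = 70.97 kPa.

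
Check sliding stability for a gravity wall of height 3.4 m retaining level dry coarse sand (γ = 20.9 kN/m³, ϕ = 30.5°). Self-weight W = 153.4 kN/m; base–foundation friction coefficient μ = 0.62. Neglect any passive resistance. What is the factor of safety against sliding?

K_a = tan²(45° − 30.5°/2) = 0.3267.
P_a = ½K_aγH² = 0.5×0.3267×20.9×3.4² = 39.46 kN/m, acting at H/3 = 1.133 m above the base.
FS_sliding = μW / P_a = 0.62×153.4 / 39.46 = 2.410.

2.41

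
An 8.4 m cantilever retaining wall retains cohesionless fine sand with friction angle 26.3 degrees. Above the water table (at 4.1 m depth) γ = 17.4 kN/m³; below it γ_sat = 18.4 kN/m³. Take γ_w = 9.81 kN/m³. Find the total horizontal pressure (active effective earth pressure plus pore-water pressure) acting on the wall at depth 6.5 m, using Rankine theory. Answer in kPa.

59.0 kPa

K_a = (1 − sin φ)/(1 + sin φ) = 0.3859.
γ' = 18.4 − 9.81 = 8.590 kN/m³.
Effective vertical stress at 6.5 m: σ'_v = 17.4×4.1 + 8.590×2.40 = 91.96 kPa.
σ'_h = K_a σ'_v = 0.3859 × 91.96 = 35.49 kPa; u = γ_w × 2.40 = 23.54 kPa.
Total σ_h = 35.49 + 23.54 = 59.03 kPa.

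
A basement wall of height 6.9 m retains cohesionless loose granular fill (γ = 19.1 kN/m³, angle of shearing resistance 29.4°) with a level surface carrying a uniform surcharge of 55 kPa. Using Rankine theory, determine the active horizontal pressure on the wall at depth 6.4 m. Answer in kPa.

K_a = (1 − sin φ)/(1 + sin φ) = 0.3415.
σ_v = γz + q = 19.1 × 6.4 + 55 = 177.2 kPa.
σ_h = K_a σ_v = 0.3415 × 177.2 = 60.52 kPa.

60.5 kPa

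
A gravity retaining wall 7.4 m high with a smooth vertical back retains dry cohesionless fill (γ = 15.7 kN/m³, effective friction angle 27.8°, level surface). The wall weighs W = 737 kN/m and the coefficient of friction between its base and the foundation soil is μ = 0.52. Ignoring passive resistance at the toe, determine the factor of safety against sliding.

K_a = tan²(45° − 27.8°/2) = 0.3639.
P_a = ½K_aγH² = 0.5×0.3639×15.7×7.4² = 156.4 kN/m, acting at H/3 = 2.467 m above the base.
FS_sliding = μW / P_a = 0.52×737 / 156.4 = 2.450.

2.45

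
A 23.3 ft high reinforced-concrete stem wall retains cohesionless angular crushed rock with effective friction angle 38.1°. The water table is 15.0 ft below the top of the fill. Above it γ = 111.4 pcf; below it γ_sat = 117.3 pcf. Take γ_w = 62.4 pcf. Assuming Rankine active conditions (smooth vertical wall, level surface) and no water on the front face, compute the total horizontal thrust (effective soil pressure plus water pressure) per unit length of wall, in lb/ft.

8850 lb/ft

K_a = tan²(45° − φ/2) = 0.2368.
γ' = 117.3 − 62.4 = 54.90 pcf. Depth below WT = 8.3 ft.
σ'_h at WT = K_a γ d_w = 395.7 psf; at base = 395.7 + K_a γ' × 8.3 = 503.7 psf.
P₁ (0–15.0 ft) = ½×395.7×15.0 = 2968. P₂ (15.0–23.3 ft) = ½(395.7+503.7)×8.3 = 3733.
P_w = ½ γ_w h₂² = 0.5×62.4×8.3² = 2149. Total = 2968+3733+2149 = 8850 lb/ft.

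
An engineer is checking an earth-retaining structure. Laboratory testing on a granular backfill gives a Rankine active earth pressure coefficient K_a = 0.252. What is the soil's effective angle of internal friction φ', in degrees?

36.7°

K_a = tan²(45° − φ/2) ⇒ 45° − φ/2 = arctan(√0.252) = 26.66°.
φ = 2(45° − 26.66°) = 36.69°.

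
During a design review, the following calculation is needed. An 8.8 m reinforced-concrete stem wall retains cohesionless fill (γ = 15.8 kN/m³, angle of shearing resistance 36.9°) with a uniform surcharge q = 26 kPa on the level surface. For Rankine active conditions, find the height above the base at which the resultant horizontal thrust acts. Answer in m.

K_a = 0.2497.
Triangular part P₁ = ½K_aγH² = 152.7 at H/3 = 2.933 m; rectangular part P₂ = K_a q H = 57.12 at H/2 = 4.400 m.
ȳ = (P₁·2.933 + P₂·4.400)/(P₁+P₂) = 3.333 m.

3.33 m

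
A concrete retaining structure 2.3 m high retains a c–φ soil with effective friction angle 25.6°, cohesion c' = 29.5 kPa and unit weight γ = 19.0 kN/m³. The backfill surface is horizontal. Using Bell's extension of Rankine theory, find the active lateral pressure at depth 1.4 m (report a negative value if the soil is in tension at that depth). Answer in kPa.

K_a = (1 − sin φ)/(1 + sin φ) = 0.3966.
σ_a = K_a γ z − 2c√K_a = 0.3966×19.0×1.4 − 2×29.5×0.6297 = -26.61 kPa.

-26.6 kPa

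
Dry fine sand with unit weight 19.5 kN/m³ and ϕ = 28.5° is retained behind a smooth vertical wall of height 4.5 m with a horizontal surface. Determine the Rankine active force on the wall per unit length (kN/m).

69.9 kN/m

K_a = tan²(45° − φ/2) = 0.3540.
P_a = ½ K_a γ H² = 0.5 × 0.3540 × 19.5 × 4.5² = 69.88 kN/m.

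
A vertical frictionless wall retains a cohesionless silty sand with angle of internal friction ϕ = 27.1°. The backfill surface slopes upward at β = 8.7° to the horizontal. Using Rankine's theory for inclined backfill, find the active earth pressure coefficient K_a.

0.389

K_a = cos β · (cos β − √(cos²β − cos²φ)) / (cos β + √(cos²β − cos²φ)).
cos β = 0.9885, cos φ = 0.8902, √(cos²β − cos²φ) = 0.4297.
K_a = 0.9885 × (0.9885 − 0.4297)/(0.9885 + 0.4297) = 0.3895.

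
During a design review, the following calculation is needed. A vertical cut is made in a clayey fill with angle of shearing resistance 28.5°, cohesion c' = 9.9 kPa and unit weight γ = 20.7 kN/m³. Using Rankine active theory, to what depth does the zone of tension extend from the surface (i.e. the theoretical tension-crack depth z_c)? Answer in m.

1.61 m

K_a = tan²(45° − 28.5°/2) = 0.3540; √K_a = 0.5949.
The active pressure is zero where K_a γ z = 2c√K_a, so z_c = 2c/(γ√K_a) = 2×9.9/(20.7×0.5949) = 1.608 m.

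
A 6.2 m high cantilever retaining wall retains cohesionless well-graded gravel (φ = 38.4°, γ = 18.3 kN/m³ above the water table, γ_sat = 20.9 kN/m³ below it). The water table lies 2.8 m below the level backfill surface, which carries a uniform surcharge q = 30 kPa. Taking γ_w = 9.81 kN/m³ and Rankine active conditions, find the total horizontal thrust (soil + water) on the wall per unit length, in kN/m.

K_a = tan²(45° − φ/2) = 0.2337.
γ' = 20.9 − 9.81 = 11.09 kN/m³. h₂ = H − d_w = 3.4 m.
σ'_h: at surface K_a·q = 7.011; at WT K_a(q+γd_w) = 18.99; at base K_a(q+γd_w+γ'h₂) = 27.80 kPa.
P₁ = ½(7.011+18.99)×2.8 = 36.39; P₂ = ½(18.99+27.80)×3.4 = 79.53; P_w = ½γ_w h₂² = 56.70.
Total = 36.39+79.53+56.70 = 172.6 kN/m.

173 kN/m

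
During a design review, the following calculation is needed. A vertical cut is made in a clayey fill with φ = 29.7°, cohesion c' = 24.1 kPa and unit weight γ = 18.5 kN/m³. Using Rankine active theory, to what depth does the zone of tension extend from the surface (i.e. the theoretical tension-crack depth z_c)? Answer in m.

4.49 m

K_a = tan²(45° − 29.7°/2) = 0.3374; √K_a = 0.5808.
The active pressure is zero where K_a γ z = 2c√K_a, so z_c = 2c/(γ√K_a) = 2×24.1/(18.5×0.5808) = 4.486 m.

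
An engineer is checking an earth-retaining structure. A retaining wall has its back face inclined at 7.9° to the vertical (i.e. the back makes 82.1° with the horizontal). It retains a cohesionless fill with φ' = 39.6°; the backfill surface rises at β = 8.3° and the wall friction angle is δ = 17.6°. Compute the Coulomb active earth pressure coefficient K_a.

K_a = sin²(α+φ) / [sin²α · sin(α−δ) · (1 + √{sin(φ+δ)sin(φ−β) / (sin(α−δ)sin(α+β))})²].
With α = 82.1°, φ = 39.6°, δ = 17.6°, β = 8.3°: K_a = 0.2843.

0.284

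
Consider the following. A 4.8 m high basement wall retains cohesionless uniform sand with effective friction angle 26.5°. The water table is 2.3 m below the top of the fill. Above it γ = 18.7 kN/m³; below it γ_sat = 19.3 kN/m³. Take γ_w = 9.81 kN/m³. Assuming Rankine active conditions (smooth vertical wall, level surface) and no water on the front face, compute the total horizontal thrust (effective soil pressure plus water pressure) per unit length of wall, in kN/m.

K_a = tan²(45° − φ/2) = 0.3829.
γ' = 19.3 − 9.81 = 9.490 kN/m³. Depth below WT = 2.5 m.
σ'_h at WT = K_a γ d_w = 16.47 kPa; at base = 16.47 + K_a γ' × 2.5 = 25.56 kPa.
P₁ (0–2.3 m) = ½×16.47×2.3 = 18.94. P₂ (2.3–4.8 m) = ½(16.47+25.56)×2.5 = 52.53.
P_w = ½ γ_w h₂² = 0.5×9.81×2.5² = 30.66. Total = 18.94+52.53+30.66 = 102.1 kN/m.

102 kN/m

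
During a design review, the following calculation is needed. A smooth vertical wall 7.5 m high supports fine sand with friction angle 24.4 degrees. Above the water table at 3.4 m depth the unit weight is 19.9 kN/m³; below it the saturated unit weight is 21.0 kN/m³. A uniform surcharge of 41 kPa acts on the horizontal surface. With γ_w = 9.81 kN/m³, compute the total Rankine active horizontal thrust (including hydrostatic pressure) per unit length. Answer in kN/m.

K_a = tan²(45° − φ/2) = 0.4153.
γ' = 21.0 − 9.81 = 11.19 kN/m³. h₂ = H − d_w = 4.1 m.
σ'_h: at surface K_a·q = 17.03; at WT K_a(q+γd_w) = 45.13; at base K_a(q+γd_w+γ'h₂) = 64.18 kPa.
P₁ = ½(17.03+45.13)×3.4 = 105.7; P₂ = ½(45.13+64.18)×4.1 = 224.1; P_w = ½γ_w h₂² = 82.45.
Total = 105.7+224.1+82.45 = 412.2 kN/m.

412 kN/m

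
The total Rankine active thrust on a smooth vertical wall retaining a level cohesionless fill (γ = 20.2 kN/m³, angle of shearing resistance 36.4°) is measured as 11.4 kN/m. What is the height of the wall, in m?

2.10 m

K_a = 0.2552. P_a = ½ K_a γ H² ⇒ H = √(2P_a/(K_a γ)).
H = √(2×11.4/(0.2552×20.2)) = 2.103 m.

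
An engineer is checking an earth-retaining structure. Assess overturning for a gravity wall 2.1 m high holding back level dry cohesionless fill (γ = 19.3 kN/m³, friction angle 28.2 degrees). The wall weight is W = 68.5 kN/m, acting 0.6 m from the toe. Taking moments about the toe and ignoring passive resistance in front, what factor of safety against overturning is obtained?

3.85

K_a = tan²(45° − 28.2°/2) = 0.3582.
P_a = ½K_aγH² = 0.5×0.3582×19.3×2.1² = 15.24 kN/m, acting at H/3 = 0.7000 m above the base.
Overturning moment M_o = P_a × H/3 = 15.24 × 0.7000 = 10.67.
Resisting moment M_r = W × 0.6 = 68.5 × 0.6 = 41.10.
FS_overturning = M_r/M_o = 41.10/10.67 = 3.852.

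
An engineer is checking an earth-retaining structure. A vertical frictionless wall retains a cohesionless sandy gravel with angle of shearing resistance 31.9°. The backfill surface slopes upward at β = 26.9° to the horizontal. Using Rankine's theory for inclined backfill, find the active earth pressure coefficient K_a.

0.474

K_a = cos β · (cos β − √(cos²β − cos²φ)) / (cos β + √(cos²β − cos²φ)).
cos β = 0.8918, cos φ = 0.8490, √(cos²β − cos²φ) = 0.2730.
K_a = 0.8918 × (0.8918 − 0.2730)/(0.8918 + 0.2730) = 0.4737.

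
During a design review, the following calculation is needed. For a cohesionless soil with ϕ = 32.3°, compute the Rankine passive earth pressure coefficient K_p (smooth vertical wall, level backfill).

3.30

K_p = (1 + sin φ)/(1 − sin φ) = tan²(45° + 32.3°/2) = 3.295.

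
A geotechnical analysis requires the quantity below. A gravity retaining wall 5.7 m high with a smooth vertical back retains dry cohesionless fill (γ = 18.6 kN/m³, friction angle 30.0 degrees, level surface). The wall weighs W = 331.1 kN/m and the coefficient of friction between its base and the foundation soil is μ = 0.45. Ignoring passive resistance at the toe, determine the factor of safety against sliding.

1.48

K_a = tan²(45° − 30.0°/2) = 0.3333.
P_a = ½K_aγH² = 0.5×0.3333×18.6×5.7² = 100.7 kN/m, acting at H/3 = 1.900 m above the base.
FS_sliding = μW / P_a = 0.45×331.1 / 100.7 = 1.479.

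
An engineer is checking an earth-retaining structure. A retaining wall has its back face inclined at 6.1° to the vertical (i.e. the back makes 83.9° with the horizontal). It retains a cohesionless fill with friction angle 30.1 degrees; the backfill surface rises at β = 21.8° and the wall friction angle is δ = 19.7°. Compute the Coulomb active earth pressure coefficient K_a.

0.509

K_a = sin²(α+φ) / [sin²α · sin(α−δ) · (1 + √{sin(φ+δ)sin(φ−β) / (sin(α−δ)sin(α+β))})²].
With α = 83.9°, φ = 30.1°, δ = 19.7°, β = 21.8°: K_a = 0.5094.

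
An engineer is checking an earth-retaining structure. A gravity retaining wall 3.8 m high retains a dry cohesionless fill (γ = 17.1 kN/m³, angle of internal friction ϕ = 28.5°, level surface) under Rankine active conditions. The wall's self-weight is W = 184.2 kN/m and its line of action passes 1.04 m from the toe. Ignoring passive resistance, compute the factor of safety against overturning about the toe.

3.46

K_a = tan²(45° − 28.5°/2) = 0.3540.
P_a = ½K_aγH² = 0.5×0.3540×17.1×3.8² = 43.70 kN/m, acting at H/3 = 1.267 m above the base.
Overturning moment M_o = P_a × H/3 = 43.70 × 1.267 = 55.35.
Resisting moment M_r = W × 1.04 = 184.2 × 1.04 = 191.6.
FS_overturning = M_r/M_o = 191.6/55.35 = 3.461.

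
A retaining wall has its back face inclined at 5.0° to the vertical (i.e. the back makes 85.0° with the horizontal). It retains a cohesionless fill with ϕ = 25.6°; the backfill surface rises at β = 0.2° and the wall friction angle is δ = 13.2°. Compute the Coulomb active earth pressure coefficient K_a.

0.396

K_a = sin²(α+φ) / [sin²α · sin(α−δ) · (1 + √{sin(φ+δ)sin(φ−β) / (sin(α−δ)sin(α+β))})²].
With α = 85.0°, φ = 25.6°, δ = 13.2°, β = 0.2°: K_a = 0.3956.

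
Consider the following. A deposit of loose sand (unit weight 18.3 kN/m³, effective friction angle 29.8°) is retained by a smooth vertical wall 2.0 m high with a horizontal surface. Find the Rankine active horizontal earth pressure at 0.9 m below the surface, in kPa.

5.53 kPa

K_a = (1 − sin φ)/(1 + sin φ) = 0.3360.
σ_h = K_a γ z = 0.3360 × 18.3 × 0.9 = 5.534 kPa.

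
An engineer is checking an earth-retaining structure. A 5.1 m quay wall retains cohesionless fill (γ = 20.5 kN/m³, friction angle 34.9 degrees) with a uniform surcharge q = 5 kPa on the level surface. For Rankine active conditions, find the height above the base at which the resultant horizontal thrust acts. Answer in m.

1.77 m

K_a = 0.2721.
Triangular part P₁ = ½K_aγH² = 72.55 at H/3 = 1.700 m; rectangular part P₂ = K_a q H = 6.940 at H/2 = 2.550 m.
ȳ = (P₁·1.700 + P₂·2.550)/(P₁+P₂) = 1.774 m.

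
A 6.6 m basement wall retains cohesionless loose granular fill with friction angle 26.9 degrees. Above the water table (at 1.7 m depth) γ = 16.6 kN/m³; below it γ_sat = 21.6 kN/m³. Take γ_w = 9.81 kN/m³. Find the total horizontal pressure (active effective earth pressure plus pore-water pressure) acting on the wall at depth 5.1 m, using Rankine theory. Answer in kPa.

K_a = (1 − sin φ)/(1 + sin φ) = 0.3770.
γ' = 21.6 − 9.81 = 11.79 kN/m³.
Effective vertical stress at 5.1 m: σ'_v = 16.6×1.7 + 11.79×3.40 = 68.31 kPa.
σ'_h = K_a σ'_v = 0.3770 × 68.31 = 25.75 kPa; u = γ_w × 3.40 = 33.35 kPa.
Total σ_h = 25.75 + 33.35 = 59.11 kPa.

59.1 kPa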